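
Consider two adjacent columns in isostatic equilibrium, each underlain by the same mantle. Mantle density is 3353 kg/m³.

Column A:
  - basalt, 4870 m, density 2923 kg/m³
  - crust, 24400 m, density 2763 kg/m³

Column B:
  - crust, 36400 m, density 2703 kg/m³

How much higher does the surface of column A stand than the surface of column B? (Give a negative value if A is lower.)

For any compensation level in the mantle, the mantle terms cancel and isostasy reduces to e = (Σt_A − Σt_B) − (Σ(ρt)_A − Σ(ρt)_B) / ρ_m.
Σt_A = 29270 m; Σt_B = 36400 m; Σ(ρt)_A = 81652210; Σ(ρt)_B = 98389200 (in m·kg/m³).
e = (29270 − 36400) − (81652210 − 98389200) / 3353 = −2140 m.

−2140 m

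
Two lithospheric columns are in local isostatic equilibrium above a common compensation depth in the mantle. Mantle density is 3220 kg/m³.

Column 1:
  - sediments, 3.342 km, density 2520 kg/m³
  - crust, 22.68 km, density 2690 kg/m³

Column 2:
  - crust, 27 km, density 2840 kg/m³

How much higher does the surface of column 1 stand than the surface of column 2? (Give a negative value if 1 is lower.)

1.27 km

For any compensation level in the mantle, the mantle terms cancel and isostasy reduces to e = (Σt_1 − Σt_2) − (Σ(ρt)_1 − Σ(ρt)_2) / ρ_m.
Σt_1 = 26.022 km; Σt_2 = 27 km; Σ(ρt)_1 = 69431.04; Σ(ρt)_2 = 76680 (in km·kg/m³).
e = (26.022 − 27) − (69431.04 − 76680) / 3220 = 1.27 km.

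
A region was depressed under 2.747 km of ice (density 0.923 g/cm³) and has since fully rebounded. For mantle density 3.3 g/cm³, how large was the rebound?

Removing the load lets mantle flow back in; uplift u satisfies ρ_ice t = ρ_m u.
u = t ρ_ice/ρ_m = 2.747 km × 0.923/3.3 = 0.768 km.

0.768 km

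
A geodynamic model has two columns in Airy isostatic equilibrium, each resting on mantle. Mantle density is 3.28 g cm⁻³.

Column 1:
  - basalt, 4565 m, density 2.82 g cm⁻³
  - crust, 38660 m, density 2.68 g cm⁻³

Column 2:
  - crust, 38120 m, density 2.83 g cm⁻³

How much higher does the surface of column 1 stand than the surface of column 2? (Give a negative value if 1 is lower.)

For any compensation level in the mantle, the mantle terms cancel and isostasy reduces to e = (Σt_1 − Σt_2) − (Σ(ρt)_1 − Σ(ρt)_2) / ρ_m.
Σt_1 = 43225 m; Σt_2 = 38120 m; Σ(ρt)_1 = 116482.1; Σ(ρt)_2 = 107879.6 (in m·g cm⁻³).
e = (43225 − 38120) − (116482.1 − 107879.6) / 3.28 = 2480 m.

2480 m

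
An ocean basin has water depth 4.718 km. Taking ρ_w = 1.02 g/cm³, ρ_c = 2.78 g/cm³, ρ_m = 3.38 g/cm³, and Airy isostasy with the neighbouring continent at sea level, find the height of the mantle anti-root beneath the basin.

By Archimedes' principle applied to the lithosphere: replacing crust with seawater at the top is compensated by replacing crust with mantle at the base: d (ρ_c − ρ_w) = a (ρ_m − ρ_c).
a = d (ρ_c − ρ_w)/(ρ_m − ρ_c) = 4.718 km × 1.76/0.6 = 13.8 km.

13.8 km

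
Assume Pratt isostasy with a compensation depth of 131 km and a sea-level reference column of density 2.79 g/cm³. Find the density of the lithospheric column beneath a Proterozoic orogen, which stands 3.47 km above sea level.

Pratt balance: ρ_ref D = ρ (D + h).
ρ = ρ_ref D/(D + h) = 2.79 × 131 km/(131 km + 3.47 km) = 2.72 g/cm³.

2.72 g/cm³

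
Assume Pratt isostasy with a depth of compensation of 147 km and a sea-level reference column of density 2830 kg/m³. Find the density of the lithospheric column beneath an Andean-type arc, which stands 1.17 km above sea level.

2810 kg/m³

Pratt balance: ρ_ref D = ρ (D + h).
ρ = ρ_ref D/(D + h) = 2830 × 147 km/(147 km + 1.17 km) = 2810 kg/m³.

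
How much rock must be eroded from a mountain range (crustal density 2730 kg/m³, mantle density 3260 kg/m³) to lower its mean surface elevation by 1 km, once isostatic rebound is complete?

6.15 km

Net drop Δ = e − u = e − e ρ_c/ρ_m = e (ρ_m − ρ_c)/ρ_m.
e = Δ ρ_m/(ρ_m − ρ_c) = 1 km × 3260/530 = 6.15 km.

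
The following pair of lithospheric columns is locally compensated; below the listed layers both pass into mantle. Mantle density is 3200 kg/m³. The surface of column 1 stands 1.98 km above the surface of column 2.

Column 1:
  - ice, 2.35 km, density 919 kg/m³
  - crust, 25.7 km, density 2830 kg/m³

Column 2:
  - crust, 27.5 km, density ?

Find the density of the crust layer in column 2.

2890 kg/m³

Take the compensation level at the base of the deeper column (depth z_c below the surface of column 1) and equate Σ ρ_i t_i down to z_c; mantle fills any gap and the z_c terms cancel.
Column 1: 2.35×919 + 25.7×2830 + (z_c − 28.05)×3200
Column 2: 1.98×0 + 27.5×ρ + (z_c − 1.98 − 27.5)×3200
The z_c×3200 term appears on both sides and cancels. Collect the known terms of each column as K = Σ(ρt)_known − 3200 × (depth of known layers): K_1 = 74890.65 − 3200×28.05 = −14869.35; K_2 = 0 − 3200×(1.98 + 27.5) = −94336.
Balance: K_1 = K_2 + 27.5×ρ, so ρ = (K_1 − K_2)/27.5 = 79466.7/27.5 = 2890 kg/m³.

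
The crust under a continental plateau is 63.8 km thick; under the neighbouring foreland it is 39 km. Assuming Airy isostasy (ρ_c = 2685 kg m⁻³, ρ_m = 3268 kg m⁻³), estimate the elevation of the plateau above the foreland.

4.42 km

Excess crust Δ = 63.8 km − 39 km = 24.8 km, split between elevation h and root r with h + r = Δ.
Airy balance ρ_c h = (ρ_m − ρ_c) r gives r = h ρ_c/(ρ_m − ρ_c), so h (1 + ρ_c/(ρ_m − ρ_c)) = Δ, i.e. h = Δ (ρ_m − ρ_c)/ρ_m.
h = 24.8 km × 583/3268 = 4.42 km.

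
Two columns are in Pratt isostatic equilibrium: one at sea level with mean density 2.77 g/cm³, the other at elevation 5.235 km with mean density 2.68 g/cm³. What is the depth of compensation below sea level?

156 km

ρ_ref D = ρ (D + h) → D (ρ_ref − ρ) = ρ h.
D = ρ h/(ρ_ref − ρ) = 2.68 × 5.235 km/(2.77 − 2.68) = 156 km.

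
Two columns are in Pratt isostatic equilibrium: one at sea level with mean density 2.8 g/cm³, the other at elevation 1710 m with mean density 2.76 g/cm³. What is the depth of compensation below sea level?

118000 m

ρ_ref D = ρ (D + h) → D (ρ_ref − ρ) = ρ h.
D = ρ h/(ρ_ref − ρ) = 2.76 × 1710 m/(2.8 − 2.76) = 118000 m.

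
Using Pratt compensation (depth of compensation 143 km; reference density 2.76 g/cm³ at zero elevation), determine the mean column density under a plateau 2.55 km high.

Pratt balance: ρ_ref D = ρ (D + h).
ρ = ρ_ref D/(D + h) = 2.76 × 143 km/(143 km + 2.55 km) = 2.71 g/cm³.

2.71 g/cm³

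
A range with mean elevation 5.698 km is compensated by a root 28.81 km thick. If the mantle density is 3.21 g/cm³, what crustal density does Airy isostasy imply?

2.68 g/cm³

ρ_c h = (ρ_m − ρ_c) r → ρ_c (h + r) = ρ_m r → ρ_c = ρ_m r / (h + r).
ρ_c = 3.21 × 28.81 km / (5.698 km + 28.81 km) = 2.68 g/cm³.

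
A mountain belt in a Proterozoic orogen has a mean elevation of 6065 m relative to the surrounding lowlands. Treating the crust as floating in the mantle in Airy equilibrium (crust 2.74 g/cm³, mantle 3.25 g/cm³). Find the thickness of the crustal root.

By Archimedes' principle applied to the lithosphere: the weight of the topography is balanced by the buoyancy of the root, ρ_c h = (ρ_m − ρ_c) r.
r = h · ρ_c / (ρ_m − ρ_c) = 6065 m × 2.74 / (3.25 − 2.74) = 32600 m.

32600 m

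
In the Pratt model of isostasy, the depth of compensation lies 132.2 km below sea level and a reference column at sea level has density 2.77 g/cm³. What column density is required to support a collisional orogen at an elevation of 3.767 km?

2.69 g/cm³

Pratt balance: ρ_ref D = ρ (D + h).
ρ = ρ_ref D/(D + h) = 2.77 × 132.2 km/(132.2 km + 3.767 km) = 2.69 g/cm³.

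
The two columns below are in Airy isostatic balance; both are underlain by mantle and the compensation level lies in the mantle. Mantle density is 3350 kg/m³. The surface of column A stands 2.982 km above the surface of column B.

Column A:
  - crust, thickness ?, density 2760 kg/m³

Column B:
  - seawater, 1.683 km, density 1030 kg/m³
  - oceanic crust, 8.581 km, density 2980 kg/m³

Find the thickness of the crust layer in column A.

28.9 km

Take the compensation level at the base of the deeper column (depth z_c below the surface of column A) and equate Σ ρ_i t_i down to z_c; mantle fills any gap and the z_c terms cancel.
Column A: x×2760 + (z_c − 0 − x)×3350
Column B: 2.982×0 + 1.683×1030 + 8.581×2980 + (z_c − 2.982 − 10.264)×3350
The z_c×3350 term appears on both sides and cancels. Collect the known terms of each column as K = Σ(ρt)_known − 3350 × (depth of known layers): K_A = 0 − 3350×0 = 0; K_B = 27304.87 − 3350×(2.982 + 10.264) = −17069.23.
Balance: K_A − x×(3350 − 2760) = K_B, so x = (K_A − K_B)/(3350 − 2760) = 17069.2/590 = 28.9 km.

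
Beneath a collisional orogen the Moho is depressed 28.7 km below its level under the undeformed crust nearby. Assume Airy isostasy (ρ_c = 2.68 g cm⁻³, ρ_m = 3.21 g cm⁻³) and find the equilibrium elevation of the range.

By Archimedes' principle applied to the lithosphere: ρ_c h = (ρ_m − ρ_c) r.
h = r (ρ_m − ρ_c) / ρ_c = 28.7 km × (3.21 − 2.68) / 2.68 = 5.68 km.

5.68 km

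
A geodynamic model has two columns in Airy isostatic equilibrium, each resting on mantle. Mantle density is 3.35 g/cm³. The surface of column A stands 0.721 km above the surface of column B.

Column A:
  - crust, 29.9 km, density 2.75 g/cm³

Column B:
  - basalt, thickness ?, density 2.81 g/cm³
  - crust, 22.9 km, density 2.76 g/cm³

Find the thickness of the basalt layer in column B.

Take the compensation level at the base of the deeper column (depth z_c below the surface of column A) and equate Σ ρ_i t_i down to z_c; mantle fills any gap and the z_c terms cancel.
Column A: 29.9×2.75 + (z_c − 29.9)×3.35
Column B: 0.721×0 + x×2.81 + 22.9×2.76 + (z_c − 0.721 − 22.9 − x)×3.35
The z_c×3.35 term appears on both sides and cancels. Collect the known terms of each column as K = Σ(ρt)_known − 3.35 × (depth of known layers): K_A = 82.225 − 3.35×29.9 = −17.94; K_B = 63.204 − 3.35×(0.721 + 22.9) = −15.92635.
Balance: K_A = K_B − x×(3.35 − 2.81), so x = (K_B − K_A)/(3.35 − 2.81) = 2.01365/0.54 = 3.73 km.

3.73 km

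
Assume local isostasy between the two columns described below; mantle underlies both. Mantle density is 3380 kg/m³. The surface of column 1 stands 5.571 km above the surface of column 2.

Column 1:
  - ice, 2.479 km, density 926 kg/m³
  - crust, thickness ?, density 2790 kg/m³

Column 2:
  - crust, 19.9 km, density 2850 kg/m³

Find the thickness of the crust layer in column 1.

Take the compensation level at the base of the deeper column (depth z_c below the surface of column 1) and equate Σ ρ_i t_i down to z_c; mantle fills any gap and the z_c terms cancel.
Column 1: 2.479×926 + x×2790 + (z_c − 2.479 − x)×3380
Column 2: 5.571×0 + 19.9×2850 + (z_c − 5.571 − 19.9)×3380
The z_c×3380 term appears on both sides and cancels. Collect the known terms of each column as K = Σ(ρt)_known − 3380 × (depth of known layers): K_1 = 2295.554 − 3380×2.479 = −6083.466; K_2 = 56715 − 3380×(5.571 + 19.9) = −29376.98.
Balance: K_1 − x×(3380 − 2790) = K_2, so x = (K_1 − K_2)/(3380 − 2790) = 23293.5/590 = 39.5 km.

39.5 km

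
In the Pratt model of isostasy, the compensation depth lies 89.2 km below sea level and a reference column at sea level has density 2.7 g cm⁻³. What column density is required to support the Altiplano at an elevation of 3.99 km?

Pratt balance: ρ_ref D = ρ (D + h).
ρ = ρ_ref D/(D + h) = 2.7 × 89.2 km/(89.2 km + 3.99 km) = 2.58 g cm⁻³.

2.58 g cm⁻³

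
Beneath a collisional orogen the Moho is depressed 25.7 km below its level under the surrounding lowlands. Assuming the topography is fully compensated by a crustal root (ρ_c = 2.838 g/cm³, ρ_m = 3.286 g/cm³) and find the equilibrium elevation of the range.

Isostatic balance requires: ρ_c h = (ρ_m − ρ_c) r.
h = r (ρ_m − ρ_c) / ρ_c = 25.7 km × (3.286 − 2.838) / 2.838 = 4.06 km.

4.06 km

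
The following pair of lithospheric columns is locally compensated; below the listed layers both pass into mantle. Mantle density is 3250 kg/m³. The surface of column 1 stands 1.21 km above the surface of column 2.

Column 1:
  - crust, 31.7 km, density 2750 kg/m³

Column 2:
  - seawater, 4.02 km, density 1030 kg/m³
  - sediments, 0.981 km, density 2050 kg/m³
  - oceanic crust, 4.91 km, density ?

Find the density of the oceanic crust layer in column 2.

Take the compensation level at the base of the deeper column (depth z_c below the surface of column 1) and equate Σ ρ_i t_i down to z_c; mantle fills any gap and the z_c terms cancel.
Column 1: 31.7×2750 + (z_c − 31.7)×3250
Column 2: 1.21×0 + 4.02×1030 + 0.981×2050 + 4.91×ρ + (z_c − 1.21 − 9.911)×3250
The z_c×3250 term appears on both sides and cancels. Collect the known terms of each column as K = Σ(ρt)_known − 3250 × (depth of known layers): K_1 = 87175 − 3250×31.7 = −15850; K_2 = 6151.65 − 3250×(1.21 + 9.911) = −29991.6.
Balance: K_1 = K_2 + 4.91×ρ, so ρ = (K_1 − K_2)/4.91 = 14141.6/4.91 = 2880 kg/m³.

2880 kg/m³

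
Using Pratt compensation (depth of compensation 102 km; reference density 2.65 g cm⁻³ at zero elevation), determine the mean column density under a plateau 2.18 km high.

Pratt balance: ρ_ref D = ρ (D + h).
ρ = ρ_ref D/(D + h) = 2.65 × 102 km/(102 km + 2.18 km) = 2.59 g cm⁻³.

2.59 g cm⁻³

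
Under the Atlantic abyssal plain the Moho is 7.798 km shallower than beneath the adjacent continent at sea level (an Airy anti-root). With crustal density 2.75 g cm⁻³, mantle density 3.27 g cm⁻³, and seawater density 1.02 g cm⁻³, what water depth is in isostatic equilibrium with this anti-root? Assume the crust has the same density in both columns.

Replacing a thickness d of crust by seawater at the top must be balanced by replacing crust with mantle at the base: d (ρ_c − ρ_w) = a (ρ_m − ρ_c).
d = a (ρ_m − ρ_c)/(ρ_c − ρ_w) = 7.798 km × 0.52/1.73 = 2.34 km.

2.34 km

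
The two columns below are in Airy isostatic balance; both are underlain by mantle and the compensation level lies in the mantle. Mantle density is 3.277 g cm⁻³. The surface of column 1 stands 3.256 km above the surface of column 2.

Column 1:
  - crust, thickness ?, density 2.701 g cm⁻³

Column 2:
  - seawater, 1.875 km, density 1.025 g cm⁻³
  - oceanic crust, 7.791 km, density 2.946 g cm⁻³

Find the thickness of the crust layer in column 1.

Take the compensation level at the base of the deeper column (depth z_c below the surface of column 1) and equate Σ ρ_i t_i down to z_c; mantle fills any gap and the z_c terms cancel.
Column 1: x×2.701 + (z_c − 0 − x)×3.277
Column 2: 3.256×0 + 1.875×1.025 + 7.791×2.946 + (z_c − 3.256 − 9.666)×3.277
The z_c×3.277 term appears on both sides and cancels. Collect the known terms of each column as K = Σ(ρt)_known − 3.277 × (depth of known layers): K_1 = 0 − 3.277×0 = 0; K_2 = 24.874161 − 3.277×(3.256 + 9.666) = −17.471233.
Balance: K_1 − x×(3.277 − 2.701) = K_2, so x = (K_1 − K_2)/(3.277 − 2.701) = 17.4712/0.576 = 30.3 km.

30.3 km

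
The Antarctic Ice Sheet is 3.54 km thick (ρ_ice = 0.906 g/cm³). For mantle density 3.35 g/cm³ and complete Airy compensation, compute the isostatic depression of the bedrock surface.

0.957 km

Equating mass per unit area of the two columns: the ice load ρ_ice t is balanced by mantle displaced below, ρ_m s.
s = t ρ_ice / ρ_m = 3.54 km × 0.906/3.35 = 0.957 km.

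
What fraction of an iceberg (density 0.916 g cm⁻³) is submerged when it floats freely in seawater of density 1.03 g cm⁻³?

0.889

Submerged fraction = ρ_obj/ρ_fluid = 0.916/1.03 = 0.889.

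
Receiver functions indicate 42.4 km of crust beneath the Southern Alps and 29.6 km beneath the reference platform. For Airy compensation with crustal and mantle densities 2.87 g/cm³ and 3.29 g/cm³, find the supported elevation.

1.63 km

Excess crust Δ = 42.4 km − 29.6 km = 12.8 km, split between elevation h and root r with h + r = Δ.
Airy balance ρ_c h = (ρ_m − ρ_c) r gives r = h ρ_c/(ρ_m − ρ_c), so h (1 + ρ_c/(ρ_m − ρ_c)) = Δ, i.e. h = Δ (ρ_m − ρ_c)/ρ_m.
h = 12.8 km × 0.42/3.29 = 1.63 km.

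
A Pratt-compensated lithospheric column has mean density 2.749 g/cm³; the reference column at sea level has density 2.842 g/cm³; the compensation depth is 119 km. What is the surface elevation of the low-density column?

ρ_ref D = ρ (D + h) → h = D (ρ_ref − ρ)/ρ.
h = 119 km × (2.842 − 2.749)/2.749 = 4.03 km.

4.03 km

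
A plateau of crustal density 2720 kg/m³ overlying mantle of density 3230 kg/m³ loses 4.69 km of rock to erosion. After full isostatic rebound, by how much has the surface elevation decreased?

0.741 km

Rebound u = e ρ_c/ρ_m = 4.69 km × 2720/3230 = 3.949 km.
Net surface drop = e − u = 4.69 km − 3.949 km = e (ρ_m − ρ_c)/ρ_m = 0.741 km.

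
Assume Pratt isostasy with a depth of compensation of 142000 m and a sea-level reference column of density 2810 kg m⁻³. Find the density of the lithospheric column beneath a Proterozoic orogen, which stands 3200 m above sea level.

Pratt balance: ρ_ref D = ρ (D + h).
ρ = ρ_ref D/(D + h) = 2810 × 142000 m/(142000 m + 3200 m) = 2750 kg m⁻³.

2750 kg m⁻³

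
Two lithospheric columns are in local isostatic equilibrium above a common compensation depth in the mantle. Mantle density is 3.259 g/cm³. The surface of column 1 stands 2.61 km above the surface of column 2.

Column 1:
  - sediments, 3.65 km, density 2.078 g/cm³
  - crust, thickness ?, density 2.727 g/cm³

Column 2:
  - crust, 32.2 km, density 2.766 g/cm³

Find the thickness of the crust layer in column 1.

37.7 km

Take the compensation level at the base of the deeper column (depth z_c below the surface of column 1) and equate Σ ρ_i t_i down to z_c; mantle fills any gap and the z_c terms cancel.
Column 1: 3.65×2.078 + x×2.727 + (z_c − 3.65 − x)×3.259
Column 2: 2.61×0 + 32.2×2.766 + (z_c − 2.61 − 32.2)×3.259
The z_c×3.259 term appears on both sides and cancels. Collect the known terms of each column as K = Σ(ρt)_known − 3.259 × (depth of known layers): K_1 = 7.5847 − 3.259×3.65 = −4.31065; K_2 = 89.0652 − 3.259×(2.61 + 32.2) = −24.38059.
Balance: K_1 − x×(3.259 − 2.727) = K_2, so x = (K_1 − K_2)/(3.259 − 2.727) = 20.0699/0.532 = 37.7 km.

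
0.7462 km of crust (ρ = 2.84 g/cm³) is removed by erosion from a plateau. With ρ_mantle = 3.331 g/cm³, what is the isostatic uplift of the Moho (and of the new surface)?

0.636 km

Unloading: uplift u = e ρ_c/ρ_m = 0.7462 km × 2.84/3.331 = 0.636 km.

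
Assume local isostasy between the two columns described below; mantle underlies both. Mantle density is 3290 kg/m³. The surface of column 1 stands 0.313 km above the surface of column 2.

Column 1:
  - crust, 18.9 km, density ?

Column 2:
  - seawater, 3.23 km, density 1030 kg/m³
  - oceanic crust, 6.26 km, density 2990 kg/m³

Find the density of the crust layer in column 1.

Take the compensation level at the base of the deeper column (depth z_c below the surface of column 1) and equate Σ ρ_i t_i down to z_c; mantle fills any gap and the z_c terms cancel.
Column 1: 18.9×ρ + (z_c − 18.9)×3290
Column 2: 0.313×0 + 3.23×1030 + 6.26×2990 + (z_c − 0.313 − 9.49)×3290
The z_c×3290 term appears on both sides and cancels. Collect the known terms of each column as K = Σ(ρt)_known − 3290 × (depth of known layers): K_1 = 0 − 3290×18.9 = −62181; K_2 = 22044.3 − 3290×(0.313 + 9.49) = −10207.57.
Balance: K_1 + 18.9×ρ = K_2, so ρ = (K_2 − K_1)/18.9 = 51973.4/18.9 = 2750 kg/m³.

2750 kg/m³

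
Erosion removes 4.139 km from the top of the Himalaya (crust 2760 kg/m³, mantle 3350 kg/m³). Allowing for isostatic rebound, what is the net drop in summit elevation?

0.729 km

Rebound u = e ρ_c/ρ_m = 4.139 km × 2760/3350 = 3.41 km.
Net surface drop = e − u = 4.139 km − 3.41 km = e (ρ_m − ρ_c)/ρ_m = 0.729 km.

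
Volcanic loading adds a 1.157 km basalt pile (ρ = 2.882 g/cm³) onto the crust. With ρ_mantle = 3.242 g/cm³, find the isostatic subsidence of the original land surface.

1.03 km

Subaerial loading: s = t ρ_load / ρ_m.
s = 1.157 km × 2.882/3.242 = 1.03 km.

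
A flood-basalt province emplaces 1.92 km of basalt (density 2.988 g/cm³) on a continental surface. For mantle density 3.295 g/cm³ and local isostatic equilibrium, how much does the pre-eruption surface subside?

Subaerial loading: s = t ρ_load / ρ_m.
s = 1.92 km × 2.988/3.295 = 1.74 km.

1.74 km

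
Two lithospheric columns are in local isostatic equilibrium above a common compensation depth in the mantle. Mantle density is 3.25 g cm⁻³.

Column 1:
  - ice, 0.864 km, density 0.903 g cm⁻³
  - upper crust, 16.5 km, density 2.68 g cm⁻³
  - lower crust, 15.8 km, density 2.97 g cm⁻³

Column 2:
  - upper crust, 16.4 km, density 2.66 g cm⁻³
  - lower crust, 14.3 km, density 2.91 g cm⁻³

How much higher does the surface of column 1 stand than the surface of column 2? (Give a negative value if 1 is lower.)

0.406 km

For any compensation level in the mantle, the mantle terms cancel and isostasy reduces to e = (Σt_1 − Σt_2) − (Σ(ρt)_1 − Σ(ρt)_2) / ρ_m.
Σt_1 = 33.164 km; Σt_2 = 30.7 km; Σ(ρt)_1 = 91.926192; Σ(ρt)_2 = 85.237 (in km·g cm⁻³).
e = (33.164 − 30.7) − (91.926192 − 85.237) / 3.25 = 0.406 km.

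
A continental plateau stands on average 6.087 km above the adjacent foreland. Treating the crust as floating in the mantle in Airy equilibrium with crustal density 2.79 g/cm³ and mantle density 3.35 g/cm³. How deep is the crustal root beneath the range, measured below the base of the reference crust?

30.3 km

By Archimedes' principle applied to the lithosphere: the weight of the topography is balanced by the buoyancy of the root, ρ_c h = (ρ_m − ρ_c) r.
r = h · ρ_c / (ρ_m − ρ_c) = 6.087 km × 2.79 / (3.35 − 2.79) = 30.3 km.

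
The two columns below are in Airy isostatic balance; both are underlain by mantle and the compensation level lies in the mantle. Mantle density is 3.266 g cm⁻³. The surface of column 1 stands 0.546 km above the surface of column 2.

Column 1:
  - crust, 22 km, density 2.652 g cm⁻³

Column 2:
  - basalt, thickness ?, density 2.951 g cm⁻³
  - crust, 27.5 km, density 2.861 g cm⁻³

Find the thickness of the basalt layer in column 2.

Take the compensation level at the base of the deeper column (depth z_c below the surface of column 1) and equate Σ ρ_i t_i down to z_c; mantle fills any gap and the z_c terms cancel.
Column 1: 22×2.652 + (z_c − 22)×3.266
Column 2: 0.546×0 + x×2.951 + 27.5×2.861 + (z_c − 0.546 − 27.5 − x)×3.266
The z_c×3.266 term appears on both sides and cancels. Collect the known terms of each column as K = Σ(ρt)_known − 3.266 × (depth of known layers): K_1 = 58.344 − 3.266×22 = −13.508; K_2 = 78.6775 − 3.266×(0.546 + 27.5) = −12.920736.
Balance: K_1 = K_2 − x×(3.266 − 2.951), so x = (K_2 − K_1)/(3.266 − 2.951) = 0.587264/0.315 = 1.86 km.

1.86 km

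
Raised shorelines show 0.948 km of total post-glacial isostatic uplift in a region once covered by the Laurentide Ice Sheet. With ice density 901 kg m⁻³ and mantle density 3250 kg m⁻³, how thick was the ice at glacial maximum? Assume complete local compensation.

u = t ρ_ice/ρ_m → t = u ρ_m/ρ_ice = 0.948 km × 3250/901 = 3.42 km.

3.42 km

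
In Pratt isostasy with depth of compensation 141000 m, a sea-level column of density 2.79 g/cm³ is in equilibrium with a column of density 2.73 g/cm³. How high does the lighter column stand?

ρ_ref D = ρ (D + h) → h = D (ρ_ref − ρ)/ρ.
h = 141000 m × (2.79 − 2.73)/2.73 = 3100 m.

3100 m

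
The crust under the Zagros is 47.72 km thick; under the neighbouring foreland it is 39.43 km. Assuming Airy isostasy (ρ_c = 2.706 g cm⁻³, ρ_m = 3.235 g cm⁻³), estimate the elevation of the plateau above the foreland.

1.36 km

Excess crust Δ = 47.72 km − 39.43 km = 8.29 km, split between elevation h and root r with h + r = Δ.
Airy balance ρ_c h = (ρ_m − ρ_c) r gives r = h ρ_c/(ρ_m − ρ_c), so h (1 + ρ_c/(ρ_m − ρ_c)) = Δ, i.e. h = Δ (ρ_m − ρ_c)/ρ_m.
h = 8.29 km × 0.529/3.235 = 1.36 km.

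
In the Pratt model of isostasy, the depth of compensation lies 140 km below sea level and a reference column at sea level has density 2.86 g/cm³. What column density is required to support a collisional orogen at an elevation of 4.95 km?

Pratt balance: ρ_ref D = ρ (D + h).
ρ = ρ_ref D/(D + h) = 2.86 × 140 km/(140 km + 4.95 km) = 2.76 g/cm³.

2.76 g/cm³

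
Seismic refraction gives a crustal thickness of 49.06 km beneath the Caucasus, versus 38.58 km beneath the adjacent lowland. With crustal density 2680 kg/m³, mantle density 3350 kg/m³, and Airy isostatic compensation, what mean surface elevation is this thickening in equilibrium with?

Excess crust Δ = 49.06 km − 38.58 km = 10.48 km, split between elevation h and root r with h + r = Δ.
Airy balance ρ_c h = (ρ_m − ρ_c) r gives r = h ρ_c/(ρ_m − ρ_c), so h (1 + ρ_c/(ρ_m − ρ_c)) = Δ, i.e. h = Δ (ρ_m − ρ_c)/ρ_m.
h = 10.48 km × 670/3350 = 2.1 km.

2.1 km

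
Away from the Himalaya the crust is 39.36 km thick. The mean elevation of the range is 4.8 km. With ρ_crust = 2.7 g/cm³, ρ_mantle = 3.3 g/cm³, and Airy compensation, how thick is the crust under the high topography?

Root depth r = h ρ_c / (ρ_m − ρ_c) = 4.8 km × 2.7 / 0.6 = 21.6 km.
Total thickness = T + h + r = 39.36 km + 4.8 km + 21.6 km = 65.8 km.

65.8 km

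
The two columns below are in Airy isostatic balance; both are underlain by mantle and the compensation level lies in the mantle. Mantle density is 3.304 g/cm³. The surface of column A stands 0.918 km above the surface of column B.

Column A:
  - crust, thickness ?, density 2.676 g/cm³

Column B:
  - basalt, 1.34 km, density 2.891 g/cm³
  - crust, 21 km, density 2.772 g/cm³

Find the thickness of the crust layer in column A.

23.5 km

Take the compensation level at the base of the deeper column (depth z_c below the surface of column A) and equate Σ ρ_i t_i down to z_c; mantle fills any gap and the z_c terms cancel.
Column A: x×2.676 + (z_c − 0 − x)×3.304
Column B: 0.918×0 + 1.34×2.891 + 21×2.772 + (z_c − 0.918 − 22.34)×3.304
The z_c×3.304 term appears on both sides and cancels. Collect the known terms of each column as K = Σ(ρt)_known − 3.304 × (depth of known layers): K_A = 0 − 3.304×0 = 0; K_B = 62.08594 − 3.304×(0.918 + 22.34) = −14.758492.
Balance: K_A − x×(3.304 − 2.676) = K_B, so x = (K_A − K_B)/(3.304 − 2.676) = 14.7585/0.628 = 23.5 km.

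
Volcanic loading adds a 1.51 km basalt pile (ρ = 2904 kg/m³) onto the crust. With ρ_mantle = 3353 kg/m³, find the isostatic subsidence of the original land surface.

Subaerial loading: s = t ρ_load / ρ_m.
s = 1.51 km × 2904/3353 = 1.31 km.

1.31 km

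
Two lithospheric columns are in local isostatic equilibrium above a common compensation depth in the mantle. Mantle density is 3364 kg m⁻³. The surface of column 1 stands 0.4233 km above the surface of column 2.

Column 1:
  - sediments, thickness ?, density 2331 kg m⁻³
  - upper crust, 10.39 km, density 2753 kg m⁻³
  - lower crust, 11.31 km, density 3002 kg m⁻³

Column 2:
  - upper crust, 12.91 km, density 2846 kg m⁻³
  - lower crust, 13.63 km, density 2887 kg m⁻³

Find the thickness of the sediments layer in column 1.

4.04 km

Take the compensation level at the base of the deeper column (depth z_c below the surface of column 1) and equate Σ ρ_i t_i down to z_c; mantle fills any gap and the z_c terms cancel.
Column 1: x×2331 + 10.39×2753 + 11.31×3002 + (z_c − 21.7 − x)×3364
Column 2: 0.4233×0 + 12.91×2846 + 13.63×2887 + (z_c − 0.4233 − 26.54)×3364
The z_c×3364 term appears on both sides and cancels. Collect the known terms of each column as K = Σ(ρt)_known − 3364 × (depth of known layers): K_1 = 62556.29 − 3364×21.7 = −10442.51; K_2 = 76091.67 − 3364×(0.4233 + 26.54) = −14612.8712.
Balance: K_1 − x×(3364 − 2331) = K_2, so x = (K_1 − K_2)/(3364 − 2331) = 4170.36/1033 = 4.04 km.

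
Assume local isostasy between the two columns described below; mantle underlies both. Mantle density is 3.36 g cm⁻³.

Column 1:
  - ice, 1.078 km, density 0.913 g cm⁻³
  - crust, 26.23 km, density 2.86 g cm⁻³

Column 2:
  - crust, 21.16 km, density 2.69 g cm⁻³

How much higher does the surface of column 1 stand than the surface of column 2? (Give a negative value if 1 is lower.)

For any compensation level in the mantle, the mantle terms cancel and isostasy reduces to e = (Σt_1 − Σt_2) − (Σ(ρt)_1 − Σ(ρt)_2) / ρ_m.
Σt_1 = 27.308 km; Σt_2 = 21.16 km; Σ(ρt)_1 = 76.002014; Σ(ρt)_2 = 56.9204 (in km·g cm⁻³).
e = (27.308 − 21.16) − (76.002014 − 56.9204) / 3.36 = 0.469 km.

0.469 km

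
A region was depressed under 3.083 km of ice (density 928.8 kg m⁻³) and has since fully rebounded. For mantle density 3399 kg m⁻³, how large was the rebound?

0.842 km

Removing the load lets mantle flow back in; uplift u satisfies ρ_ice t = ρ_m u.
u = t ρ_ice/ρ_m = 3.083 km × 928.8/3399 = 0.842 km.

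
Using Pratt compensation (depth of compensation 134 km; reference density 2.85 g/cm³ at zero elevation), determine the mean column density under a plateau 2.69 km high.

2.79 g/cm³

Pratt balance: ρ_ref D = ρ (D + h).
ρ = ρ_ref D/(D + h) = 2.85 × 134 km/(134 km + 2.69 km) = 2.79 g/cm³.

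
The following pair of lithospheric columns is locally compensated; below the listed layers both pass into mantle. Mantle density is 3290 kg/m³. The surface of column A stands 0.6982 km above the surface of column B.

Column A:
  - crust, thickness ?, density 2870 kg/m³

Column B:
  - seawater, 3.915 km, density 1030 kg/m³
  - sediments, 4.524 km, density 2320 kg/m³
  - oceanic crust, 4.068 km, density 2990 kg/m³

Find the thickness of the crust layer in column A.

39.9 km

Take the compensation level at the base of the deeper column (depth z_c below the surface of column A) and equate Σ ρ_i t_i down to z_c; mantle fills any gap and the z_c terms cancel.
Column A: x×2870 + (z_c − 0 − x)×3290
Column B: 0.6982×0 + 3.915×1030 + 4.524×2320 + 4.068×2990 + (z_c − 0.6982 − 12.507)×3290
The z_c×3290 term appears on both sides and cancels. Collect the known terms of each column as K = Σ(ρt)_known − 3290 × (depth of known layers): K_A = 0 − 3290×0 = 0; K_B = 26691.45 − 3290×(0.6982 + 12.507) = −16753.658.
Balance: K_A − x×(3290 − 2870) = K_B, so x = (K_A − K_B)/(3290 − 2870) = 16753.7/420 = 39.9 km.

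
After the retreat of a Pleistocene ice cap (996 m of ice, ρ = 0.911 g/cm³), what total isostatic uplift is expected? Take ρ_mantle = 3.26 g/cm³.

278 m

Removing the load lets mantle flow back in; uplift u satisfies ρ_ice t = ρ_m u.
u = t ρ_ice/ρ_m = 996 m × 0.911/3.26 = 278 m.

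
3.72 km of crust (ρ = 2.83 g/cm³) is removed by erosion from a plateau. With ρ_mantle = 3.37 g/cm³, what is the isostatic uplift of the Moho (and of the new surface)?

Unloading: uplift u = e ρ_c/ρ_m = 3.72 km × 2.83/3.37 = 3.12 km.

3.12 km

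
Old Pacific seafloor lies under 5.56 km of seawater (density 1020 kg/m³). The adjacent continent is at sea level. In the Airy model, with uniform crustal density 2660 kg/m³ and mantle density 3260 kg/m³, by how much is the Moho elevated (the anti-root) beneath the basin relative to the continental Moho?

Isostatic balance requires: replacing crust with seawater at the top is compensated by replacing crust with mantle at the base: d (ρ_c − ρ_w) = a (ρ_m − ρ_c).
a = d (ρ_c − ρ_w)/(ρ_m − ρ_c) = 5.56 km × 1640/600 = 15.2 km.

15.2 km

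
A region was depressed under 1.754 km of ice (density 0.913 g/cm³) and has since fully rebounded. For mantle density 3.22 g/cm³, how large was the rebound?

0.497 km

Removing the load lets mantle flow back in; uplift u satisfies ρ_ice t = ρ_m u.
u = t ρ_ice/ρ_m = 1.754 km × 0.913/3.22 = 0.497 km.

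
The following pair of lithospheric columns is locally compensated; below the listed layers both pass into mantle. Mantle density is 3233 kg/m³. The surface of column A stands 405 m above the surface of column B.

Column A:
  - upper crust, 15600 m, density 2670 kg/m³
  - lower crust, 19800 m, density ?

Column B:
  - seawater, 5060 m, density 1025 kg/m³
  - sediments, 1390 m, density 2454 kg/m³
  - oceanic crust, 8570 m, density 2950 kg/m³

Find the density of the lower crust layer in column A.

2870 kg/m³

Take the compensation level at the base of the deeper column (depth z_c below the surface of column A) and equate Σ ρ_i t_i down to z_c; mantle fills any gap and the z_c terms cancel.
Column A: 15600×2670 + 19800×ρ + (z_c − 35400)×3233
Column B: 405×0 + 5060×1025 + 1390×2454 + 8570×2950 + (z_c − 405 − 15020)×3233
The z_c×3233 term appears on both sides and cancels. Collect the known terms of each column as K = Σ(ρt)_known − 3233 × (depth of known layers): K_A = 41652000 − 3233×35400 = −72796200; K_B = 33879060 − 3233×(405 + 15020) = −15989965.
Balance: K_A + 19800×ρ = K_B, so ρ = (K_B − K_A)/19800 = 56806200/19800 = 2870 kg/m³.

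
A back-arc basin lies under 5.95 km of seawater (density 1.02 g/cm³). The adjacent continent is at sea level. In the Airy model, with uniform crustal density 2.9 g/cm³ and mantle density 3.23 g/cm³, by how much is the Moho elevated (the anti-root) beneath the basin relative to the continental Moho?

In Airy isostatic equilibrium: replacing crust with seawater at the top is compensated by replacing crust with mantle at the base: d (ρ_c − ρ_w) = a (ρ_m − ρ_c).
a = d (ρ_c − ρ_w)/(ρ_m − ρ_c) = 5.95 km × 1.88/0.33 = 33.9 km.

33.9 km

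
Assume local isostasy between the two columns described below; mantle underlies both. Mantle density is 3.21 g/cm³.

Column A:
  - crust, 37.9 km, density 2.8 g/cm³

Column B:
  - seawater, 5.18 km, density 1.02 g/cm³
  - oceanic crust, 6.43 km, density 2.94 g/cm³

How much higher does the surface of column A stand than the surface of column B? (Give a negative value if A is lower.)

0.766 km

For any compensation level in the mantle, the mantle terms cancel and isostasy reduces to e = (Σt_A − Σt_B) − (Σ(ρt)_A − Σ(ρt)_B) / ρ_m.
Σt_A = 37.9 km; Σt_B = 11.61 km; Σ(ρt)_A = 106.12; Σ(ρt)_B = 24.1878 (in km·g/cm³).
e = (37.9 − 11.61) − (106.12 − 24.1878) / 3.21 = 0.766 km.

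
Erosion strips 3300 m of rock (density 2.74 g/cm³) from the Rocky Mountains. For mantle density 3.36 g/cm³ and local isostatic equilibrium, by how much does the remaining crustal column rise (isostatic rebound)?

Unloading: uplift u = e ρ_c/ρ_m = 3300 m × 2.74/3.36 = 2690 m.

2690 m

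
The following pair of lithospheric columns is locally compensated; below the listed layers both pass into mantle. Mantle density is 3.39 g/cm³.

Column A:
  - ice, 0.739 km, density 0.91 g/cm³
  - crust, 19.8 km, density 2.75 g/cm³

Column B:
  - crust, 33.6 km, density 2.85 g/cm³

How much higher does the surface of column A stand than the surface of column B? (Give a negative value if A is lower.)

−1.07 km

For any compensation level in the mantle, the mantle terms cancel and isostasy reduces to e = (Σt_A − Σt_B) − (Σ(ρt)_A − Σ(ρt)_B) / ρ_m.
Σt_A = 20.539 km; Σt_B = 33.6 km; Σ(ρt)_A = 55.12249; Σ(ρt)_B = 95.76 (in km·g/cm³).
e = (20.539 − 33.6) − (55.12249 − 95.76) / 3.39 = −1.07 km.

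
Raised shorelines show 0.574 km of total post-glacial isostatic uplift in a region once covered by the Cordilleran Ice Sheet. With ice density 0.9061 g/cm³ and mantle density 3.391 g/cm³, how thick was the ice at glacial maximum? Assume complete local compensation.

2.15 km

u = t ρ_ice/ρ_m → t = u ρ_m/ρ_ice = 0.574 km × 3.391/0.9061 = 2.15 km.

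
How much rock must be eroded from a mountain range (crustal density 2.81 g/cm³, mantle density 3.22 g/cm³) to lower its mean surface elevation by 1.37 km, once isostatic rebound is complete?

Net drop Δ = e − u = e − e ρ_c/ρ_m = e (ρ_m − ρ_c)/ρ_m.
e = Δ ρ_m/(ρ_m − ρ_c) = 1.37 km × 3.22/0.41 = 10.8 km.

10.8 km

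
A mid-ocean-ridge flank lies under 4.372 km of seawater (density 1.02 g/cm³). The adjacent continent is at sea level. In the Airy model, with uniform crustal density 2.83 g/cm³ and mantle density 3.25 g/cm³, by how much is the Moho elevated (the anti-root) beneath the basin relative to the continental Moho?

18.8 km

Balancing pressure at the compensation depth: replacing crust with seawater at the top is compensated by replacing crust with mantle at the base: d (ρ_c − ρ_w) = a (ρ_m − ρ_c).
a = d (ρ_c − ρ_w)/(ρ_m − ρ_c) = 4.372 km × 1.81/0.42 = 18.8 km.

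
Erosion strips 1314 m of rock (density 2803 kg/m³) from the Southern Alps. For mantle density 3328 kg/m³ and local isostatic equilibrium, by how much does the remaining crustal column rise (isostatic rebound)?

Unloading: uplift u = e ρ_c/ρ_m = 1314 m × 2803/3328 = 1110 m.

1110 m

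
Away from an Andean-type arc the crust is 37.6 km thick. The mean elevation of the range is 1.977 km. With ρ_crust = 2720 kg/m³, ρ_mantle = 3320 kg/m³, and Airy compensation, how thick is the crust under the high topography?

48.5 km

Root depth r = h ρ_c / (ρ_m − ρ_c) = 1.977 km × 2720 / 600 = 8.962 km.
Total thickness = T + h + r = 37.6 km + 1.977 km + 8.962 km = 48.5 km.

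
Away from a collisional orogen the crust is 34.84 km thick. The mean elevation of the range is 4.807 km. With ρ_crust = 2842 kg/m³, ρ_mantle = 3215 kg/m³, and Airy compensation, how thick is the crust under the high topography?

Root depth r = h ρ_c / (ρ_m − ρ_c) = 4.807 km × 2842 / 373 = 36.63 km.
Total thickness = T + h + r = 34.84 km + 4.807 km + 36.63 km = 76.3 km.

76.3 km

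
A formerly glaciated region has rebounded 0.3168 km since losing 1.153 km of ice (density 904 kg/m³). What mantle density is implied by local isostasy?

ρ_m = ρ_ice t / u = 904 × 1.153 km/0.3168 km = 3290 kg/m³.

3290 kg/m³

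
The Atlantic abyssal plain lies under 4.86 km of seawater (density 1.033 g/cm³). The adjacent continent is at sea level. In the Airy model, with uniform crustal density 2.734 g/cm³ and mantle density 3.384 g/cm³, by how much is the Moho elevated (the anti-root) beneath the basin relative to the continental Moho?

By Archimedes' principle applied to the lithosphere: replacing crust with seawater at the top is compensated by replacing crust with mantle at the base: d (ρ_c − ρ_w) = a (ρ_m − ρ_c).
a = d (ρ_c − ρ_w)/(ρ_m − ρ_c) = 4.86 km × 1.701/0.65 = 12.7 km.

12.7 km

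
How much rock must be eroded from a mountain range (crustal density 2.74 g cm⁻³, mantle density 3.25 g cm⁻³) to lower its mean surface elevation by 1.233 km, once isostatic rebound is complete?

7.86 km

Net drop Δ = e − u = e − e ρ_c/ρ_m = e (ρ_m − ρ_c)/ρ_m.
e = Δ ρ_m/(ρ_m − ρ_c) = 1.233 km × 3.25/0.51 = 7.86 km.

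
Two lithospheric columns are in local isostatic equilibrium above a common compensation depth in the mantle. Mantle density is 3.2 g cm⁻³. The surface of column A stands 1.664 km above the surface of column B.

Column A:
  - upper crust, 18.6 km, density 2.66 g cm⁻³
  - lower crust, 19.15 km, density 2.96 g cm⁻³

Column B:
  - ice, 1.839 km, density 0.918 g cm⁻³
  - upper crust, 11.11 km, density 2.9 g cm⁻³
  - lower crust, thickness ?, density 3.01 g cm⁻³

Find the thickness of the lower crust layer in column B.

9.4 km

Take the compensation level at the base of the deeper column (depth z_c below the surface of column A) and equate Σ ρ_i t_i down to z_c; mantle fills any gap and the z_c terms cancel.
Column A: 18.6×2.66 + 19.15×2.96 + (z_c − 37.75)×3.2
Column B: 1.664×0 + 1.839×0.918 + 11.11×2.9 + x×3.01 + (z_c − 1.664 − 12.949 − x)×3.2
The z_c×3.2 term appears on both sides and cancels. Collect the known terms of each column as K = Σ(ρt)_known − 3.2 × (depth of known layers): K_A = 106.16 − 3.2×37.75 = −14.64; K_B = 33.907202 − 3.2×(1.664 + 12.949) = −12.854398.
Balance: K_A = K_B − x×(3.2 − 3.01), so x = (K_B − K_A)/(3.2 − 3.01) = 1.7856/0.19 = 9.4 km.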